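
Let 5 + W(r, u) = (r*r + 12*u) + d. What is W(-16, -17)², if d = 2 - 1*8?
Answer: 1681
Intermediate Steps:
d = -6 (d = 2 - 8 = -6)
W(r, u) = -11 + r² + 12*u (W(r, u) = -5 + ((r*r + 12*u) - 6) = -5 + ((r² + 12*u) - 6) = -5 + (-6 + r² + 12*u) = -11 + r² + 12*u)
W(-16, -17)² = (-11 + (-16)² + 12*(-17))² = (-11 + 256 - 204)² = 41² = 1681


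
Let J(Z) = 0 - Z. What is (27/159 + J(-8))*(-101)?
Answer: -43733/53 ≈ -825.15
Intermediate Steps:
J(Z) = -Z
(27/159 + J(-8))*(-101) = (27/159 - 1*(-8))*(-101) = (27*(1/159) + 8)*(-101) = (9/53 + 8)*(-101) = (433/53)*(-101) = -43733/53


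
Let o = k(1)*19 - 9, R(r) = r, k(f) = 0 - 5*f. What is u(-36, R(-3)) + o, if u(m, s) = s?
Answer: -107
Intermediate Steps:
k(f) = -5*f
o = -104 (o = -5*1*19 - 9 = -5*19 - 9 = -95 - 9 = -104)
u(-36, R(-3)) + o = -3 - 104 = -107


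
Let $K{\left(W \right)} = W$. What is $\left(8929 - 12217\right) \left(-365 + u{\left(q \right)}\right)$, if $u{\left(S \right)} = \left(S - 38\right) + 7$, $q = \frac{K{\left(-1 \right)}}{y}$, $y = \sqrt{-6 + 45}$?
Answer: $1302048 + \frac{1096 \sqrt{39}}{13} \approx 1.3026 \cdot 10^{6}$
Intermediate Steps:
$y = \sqrt{39} \approx 6.245$
$q = - \frac{\sqrt{39}}{39}$ ($q = - \frac{1}{\sqrt{39}} = - \frac{\sqrt{39}}{39} \approx -0.16013$)
$u{\left(S \right)} = -31 + S$ ($u{\left(S \right)} = \left(-38 + S\right) + 7 = -31 + S$)
$\left(8929 - 12217\right) \left(-365 + u{\left(q \right)}\right) = \left(8929 - 12217\right) \left(-365 - \left(31 + \frac{\sqrt{39}}{39}\right)\right) = - 3288 \left(-396 - \frac{\sqrt{39}}{39}\right) = 1302048 + \frac{1096 \sqrt{39}}{13}$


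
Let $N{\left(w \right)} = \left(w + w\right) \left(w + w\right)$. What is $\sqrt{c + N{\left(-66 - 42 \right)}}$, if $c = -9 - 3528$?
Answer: $3 \sqrt{4791} \approx 207.65$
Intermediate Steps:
$N{\left(w \right)} = 4 w^{2}$ ($N{\left(w \right)} = 2 w 2 w = 4 w^{2}$)
$c = -3537$ ($c = -9 - 3528 = -3537$)
$\sqrt{c + N{\left(-66 - 42 \right)}} = \sqrt{-3537 + 4 \left(-66 - 42\right)^{2}} = \sqrt{-3537 + 4 \left(-108\right)^{2}} = \sqrt{-3537 + 4 \cdot 11664} = \sqrt{-3537 + 46656} = \sqrt{43119} = 3 \sqrt{4791}$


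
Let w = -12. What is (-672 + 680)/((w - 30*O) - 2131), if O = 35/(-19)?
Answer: -152/39667 ≈ -0.0038319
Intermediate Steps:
O = -35/19 (O = 35*(-1/19) = -35/19 ≈ -1.8421)
(-672 + 680)/((w - 30*O) - 2131) = (-672 + 680)/((-12 - 30*(-35/19)) - 2131) = 8/((-12 + 1050/19) - 2131) = 8/(822/19 - 2131) = 8/(-39667/19) = 8*(-19/39667) = -152/39667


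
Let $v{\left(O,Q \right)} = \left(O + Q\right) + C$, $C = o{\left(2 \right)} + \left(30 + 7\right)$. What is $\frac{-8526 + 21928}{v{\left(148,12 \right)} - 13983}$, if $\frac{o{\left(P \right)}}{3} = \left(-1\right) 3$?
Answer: $- \frac{13402}{13795} \approx -0.97151$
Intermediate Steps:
$o{\left(P \right)} = -9$ ($o{\left(P \right)} = 3 \left(\left(-1\right) 3\right) = 3 \left(-3\right) = -9$)
$C = 28$ ($C = -9 + \left(30 + 7\right) = -9 + 37 = 28$)
$v{\left(O,Q \right)} = 28 + O + Q$ ($v{\left(O,Q \right)} = \left(O + Q\right) + 28 = 28 + O + Q$)
$\frac{-8526 + 21928}{v{\left(148,12 \right)} - 13983} = \frac{-8526 + 21928}{\left(28 + 148 + 12\right) - 13983} = \frac{13402}{188 - 13983} = \frac{13402}{-13795} = 13402 \left(- \frac{1}{13795}\right) = - \frac{13402}{13795}$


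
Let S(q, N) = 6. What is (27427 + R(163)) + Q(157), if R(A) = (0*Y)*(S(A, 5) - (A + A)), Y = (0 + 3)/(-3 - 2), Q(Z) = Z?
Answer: 27584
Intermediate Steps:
Y = -3/5 (Y = 3/(-5) = 3*(-1/5) = -3/5 ≈ -0.60000)
R(A) = 0 (R(A) = (0*(-3/5))*(6 - (A + A)) = 0*(6 - 2*A) = 0)
(27427 + R(163)) + Q(157) = (27427 + 0) + 157 = 27427 + 157 = 27584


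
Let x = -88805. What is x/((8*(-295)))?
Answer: 17761/472 ≈ 37.629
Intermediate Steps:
x/((8*(-295))) = -88805/(8*(-295)) = -88805/(-2360) = -88805*(-1/2360) = 17761/472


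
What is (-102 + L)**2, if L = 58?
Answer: 1936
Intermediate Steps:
(-102 + L)**2 = (-102 + 58)**2 = (-44)**2 = 1936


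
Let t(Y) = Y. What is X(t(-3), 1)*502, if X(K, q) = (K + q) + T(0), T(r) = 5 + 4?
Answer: 3514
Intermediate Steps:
T(r) = 9
X(K, q) = 9 + K + q (X(K, q) = (K + q) + 9 = 9 + K + q)
X(t(-3), 1)*502 = (9 - 3 + 1)*502 = 7*502 = 3514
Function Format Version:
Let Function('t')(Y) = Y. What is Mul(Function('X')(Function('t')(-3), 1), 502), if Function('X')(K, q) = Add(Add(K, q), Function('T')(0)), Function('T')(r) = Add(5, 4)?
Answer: 3514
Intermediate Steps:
Function('T')(r) = 9
Function('X')(K, q) = Add(9, K, q) (Function('X')(K, q) = Add(Add(K, q), 9) = Add(9, K, q))
Mul(Function('X')(Function('t')(-3), 1), 502) = Mul(Add(9, -3, 1), 502) = Mul(7, 502) = 3514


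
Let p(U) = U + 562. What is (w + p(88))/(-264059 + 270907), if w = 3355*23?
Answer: 77815/6848 ≈ 11.363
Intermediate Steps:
p(U) = 562 + U
w = 77165
(w + p(88))/(-264059 + 270907) = (77165 + (562 + 88))/(-264059 + 270907) = (77165 + 650)/6848 = 77815*(1/6848) = 77815/6848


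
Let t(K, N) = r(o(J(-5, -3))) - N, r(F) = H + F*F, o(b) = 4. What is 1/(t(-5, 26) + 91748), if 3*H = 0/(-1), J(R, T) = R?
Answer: 1/91738 ≈ 1.0901e-5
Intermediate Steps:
H = 0 (H = (0/(-1))/3 = (0*(-1))/3 = (⅓)*0 = 0)
r(F) = F² (r(F) = 0 + F*F = 0 + F² = F²)
t(K, N) = 16 - N (t(K, N) = 4² - N = 16 - N)
1/(t(-5, 26) + 91748) = 1/((16 - 1*26) + 91748) = 1/((16 - 26) + 91748) = 1/(-10 + 91748) = 1/91738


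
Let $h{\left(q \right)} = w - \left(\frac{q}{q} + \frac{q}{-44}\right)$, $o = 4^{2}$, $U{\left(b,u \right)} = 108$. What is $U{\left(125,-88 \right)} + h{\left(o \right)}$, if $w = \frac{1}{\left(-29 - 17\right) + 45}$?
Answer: $\frac{1170}{11} \approx 106.36$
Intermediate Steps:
$o = 16$
$w = -1$ ($w = \frac{1}{-46 + 45} = \frac{1}{-1} = -1$)
$h{\left(q \right)} = -2 + \frac{q}{44}$ ($h{\left(q \right)} = -1 - \left(\frac{q}{q} + \frac{q}{-44}\right) = -1 - \left(1 + q \left(- \frac{1}{44}\right)\right) = -1 - \left(1 - \frac{q}{44}\right) = -1 + \left(-1 + \frac{q}{44}\right) = -2 + \frac{q}{44}$)
$U{\left(125,-88 \right)} + h{\left(o \right)} = 108 + \left(-2 + \frac{1}{44} \cdot 16\right) = 108 + \left(-2 + \frac{4}{11}\right) = 108 - \frac{18}{11} = \frac{1170}{11}$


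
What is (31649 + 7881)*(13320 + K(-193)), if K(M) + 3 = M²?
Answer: 1998873980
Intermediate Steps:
K(M) = -3 + M²
(31649 + 7881)*(13320 + K(-193)) = (31649 + 7881)*(13320 + (-3 + (-193)²)) = 39530*(13320 + (-3 + 37249)) = 39530*(13320 + 37246) = 39530*50566 = 1998873980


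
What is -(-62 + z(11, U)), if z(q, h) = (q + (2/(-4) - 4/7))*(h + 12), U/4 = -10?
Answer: 340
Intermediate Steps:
U = -40 (U = 4*(-10) = -40)
z(q, h) = (12 + h)*(-15/14 + q) (z(q, h) = (q + (2*(-¼) - 4*⅐))*(12 + h) = (q + (-½ - 4/7))*(12 + h) = (q - 15/14)*(12 + h) = (-15/14 + q)*(12 + h) = (12 + h)*(-15/14 + q))
-(-62 + z(11, U)) = -(-62 + (-90/7 + 12*11 - 15/14*(-40) - 40*11)) = -(-62 + (-90/7 + 132 + 300/7 - 440)) = -(-62 - 278) = -1*(-340) = 340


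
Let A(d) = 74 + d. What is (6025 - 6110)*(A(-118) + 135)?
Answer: -7735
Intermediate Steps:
(6025 - 6110)*(A(-118) + 135) = (6025 - 6110)*((74 - 118) + 135) = -85*(-44 + 135) = -85*91 = -7735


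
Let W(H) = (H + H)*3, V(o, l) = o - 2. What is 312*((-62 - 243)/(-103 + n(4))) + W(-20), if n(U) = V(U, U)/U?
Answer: 33144/41 ≈ 808.39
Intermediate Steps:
V(o, l) = -2 + o
W(H) = 6*H (W(H) = (2*H)*3 = 6*H)
n(U) = (-2 + U)/U
312*((-62 - 243)/(-103 + n(4))) + W(-20) = 312*((-62 - 243)/(-103 + (-2 + 4)/4)) + 6*(-20) = 312*(-305/(-103 + (1/4)*2)) - 120 = 312*(-305/(-103 + 1/2)) - 120 = 312*(-305/(-205/2)) - 120 = 312*(-305*(-2/205)) - 120 = 312*(122/41) - 120 = 38064/41 - 120 = 33144/41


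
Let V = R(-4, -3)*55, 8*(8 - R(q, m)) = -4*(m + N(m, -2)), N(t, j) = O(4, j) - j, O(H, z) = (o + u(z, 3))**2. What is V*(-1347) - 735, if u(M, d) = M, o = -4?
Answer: -3779805/2 ≈ -1.8899e+6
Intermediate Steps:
O(H, z) = (-4 + z)**2
N(t, j) = (-4 + j)**2 - j
R(q, m) = 27 + m/2 (R(q, m) = 8 - (-1)*(m + ((-4 - 2)**2 - 1*(-2)))/2 = 8 - (-1)*(m + ((-6)**2 + 2))/2 = 8 - (-1)*(m + (36 + 2))/2 = 8 - (-1)*(m + 38)/2 = 8 - (-1)*(38 + m)/2 = 8 - (-152 - 4*m)/8 = 8 + (19 + m/2) = 27 + m/2)
V = 2805/2 (V = (27 + (1/2)*(-3))*55 = (27 - 3/2)*55 = (51/2)*55 = 2805/2 ≈ 1402.5)
V*(-1347) - 735 = (2805/2)*(-1347) - 735 = -3778335/2 - 735 = -3779805/2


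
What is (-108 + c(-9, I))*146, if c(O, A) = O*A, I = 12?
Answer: -31536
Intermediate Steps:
c(O, A) = A*O
(-108 + c(-9, I))*146 = (-108 + 12*(-9))*146 = (-108 - 108)*146 = -216*146 = -31536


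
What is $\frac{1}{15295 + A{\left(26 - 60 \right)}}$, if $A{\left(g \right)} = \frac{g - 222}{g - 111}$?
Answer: $\frac{145}{2218031} \approx 6.5373 \cdot 10^{-5}$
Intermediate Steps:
$A{\left(g \right)} = \frac{-222 + g}{-111 + g}$
$\frac{1}{15295 + A{\left(26 - 60 \right)}} = \frac{1}{15295 + \frac{-222 + \left(26 - 60\right)}{-111 + \left(26 - 60\right)}} = \frac{1}{15295 + \frac{-222 - 34}{-111 - 34}} = \frac{1}{15295 + \frac{1}{-145} \left(-256\right)} = \frac{1}{15295 - - \frac{256}{145}} = \frac{1}{15295 + \frac{256}{145}} = \frac{1}{\frac{2218031}{145}} = \frac{145}{2218031}$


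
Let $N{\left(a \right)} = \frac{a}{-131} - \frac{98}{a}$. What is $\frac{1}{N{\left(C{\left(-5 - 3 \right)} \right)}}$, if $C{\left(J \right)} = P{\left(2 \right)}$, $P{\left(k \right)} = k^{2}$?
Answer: $- \frac{262}{6427} \approx -0.040766$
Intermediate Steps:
$C{\left(J \right)} = 4$ ($C{\left(J \right)} = 2^{2} = 4$)
$N{\left(a \right)} = - \frac{98}{a} - \frac{a}{131}$ ($N{\left(a \right)} = a \left(- \frac{1}{131}\right) - \frac{98}{a} = - \frac{a}{131} - \frac{98}{a} = - \frac{98}{a} - \frac{a}{131}$)
$\frac{1}{N{\left(C{\left(-5 - 3 \right)} \right)}} = \frac{1}{- \frac{98}{4} - \frac{4}{131}} = \frac{1}{\left(-98\right) \frac{1}{4} - \frac{4}{131}} = \frac{1}{- \frac{49}{2} - \frac{4}{131}} = \frac{1}{- \frac{6427}{262}} = - \frac{262}{6427}$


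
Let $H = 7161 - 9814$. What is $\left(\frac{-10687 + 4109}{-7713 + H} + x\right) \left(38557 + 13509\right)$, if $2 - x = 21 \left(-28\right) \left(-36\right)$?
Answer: $- \frac{5711644833874}{5183} \approx -1.102 \cdot 10^{9}$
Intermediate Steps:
$H = -2653$ ($H = 7161 - 9814 = -2653$)
$x = -21166$ ($x = 2 - 21 \left(-28\right) \left(-36\right) = 2 - \left(-588\right) \left(-36\right) = 2 - 21168 = -21166$)
$\left(\frac{-10687 + 4109}{-7713 + H} + x\right) \left(38557 + 13509\right) = \left(\frac{-10687 + 4109}{-7713 - 2653} - 21166\right) \left(38557 + 13509\right) = \left(- \frac{6578}{-10366} - 21166\right) 52066 = \left(\left(-6578\right) \left(- \frac{1}{10366}\right) - 21166\right) 52066 = \left(\frac{3289}{5183} - 21166\right) 52066 = \left(- \frac{109700089}{5183}\right) 52066 = - \frac{5711644833874}{5183}$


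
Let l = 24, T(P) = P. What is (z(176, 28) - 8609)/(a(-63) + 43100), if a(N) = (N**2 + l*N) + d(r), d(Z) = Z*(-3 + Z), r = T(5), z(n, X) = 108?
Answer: -8501/45567 ≈ -0.18656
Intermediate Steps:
r = 5
a(N) = 10 + N**2 + 24*N (a(N) = (N**2 + 24*N) + 5*(-3 + 5) = (N**2 + 24*N) + 5*2 = (N**2 + 24*N) + 10 = 10 + N**2 + 24*N)
(z(176, 28) - 8609)/(a(-63) + 43100) = (108 - 8609)/((10 + (-63)**2 + 24*(-63)) + 43100) = -8501/((10 + 3969 - 1512) + 43100) = -8501/(2467 + 43100) = -8501/45567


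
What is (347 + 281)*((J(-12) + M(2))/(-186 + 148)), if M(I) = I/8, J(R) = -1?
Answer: 471/38 ≈ 12.395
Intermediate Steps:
M(I) = I/8 (M(I) = I*(1/8) = I/8)
(347 + 281)*((J(-12) + M(2))/(-186 + 148)) = (347 + 281)*((-1 + (1/8)*2)/(-186 + 148)) = 628*((-1 + 1/4)/(-38)) = 628*(-3/4*(-1/38)) = 628*(3/152) = 471/38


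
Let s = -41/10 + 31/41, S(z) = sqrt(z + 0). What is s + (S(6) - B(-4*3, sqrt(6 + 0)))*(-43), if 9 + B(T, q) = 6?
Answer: -54261/410 - 43*sqrt(6) ≈ -237.67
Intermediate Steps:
B(T, q) = -3 (B(T, q) = -9 + 6 = -3)
S(z) = sqrt(z)
s = -1371/410 (s = -41*1/10 + 31*(1/41) = -41/10 + 31/41 = -1371/410 ≈ -3.3439)
s + (S(6) - B(-4*3, sqrt(6 + 0)))*(-43) = -1371/410 + (sqrt(6) - 1*(-3))*(-43) = -1371/410 + (sqrt(6) + 3)*(-43) = -1371/410 + (3 + sqrt(6))*(-43) = -1371/410 + (-129 - 43*sqrt(6)) = -54261/410 - 43*sqrt(6)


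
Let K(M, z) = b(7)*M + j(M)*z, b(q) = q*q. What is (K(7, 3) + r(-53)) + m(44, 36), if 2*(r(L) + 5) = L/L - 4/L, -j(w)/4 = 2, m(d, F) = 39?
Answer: 37475/106 ≈ 353.54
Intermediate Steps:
b(q) = q**2
j(w) = -8 (j(w) = -4*2 = -8)
r(L) = -9/2 - 2/L (r(L) = -5 + (L/L - 4/L)/2 = -5 + (1 - 4/L)/2 = -5 + (1/2 - 2/L) = -9/2 - 2/L)
K(M, z) = -8*z + 49*M (K(M, z) = 7**2*M - 8*z = 49*M - 8*z = -8*z + 49*M)
(K(7, 3) + r(-53)) + m(44, 36) = ((-8*3 + 49*7) + (-9/2 - 2/(-53))) + 39 = ((-24 + 343) + (-9/2 - 2*(-1/53))) + 39 = (319 + (-9/2 + 2/53)) + 39 = (319 - 473/106) + 39 = 33341/106 + 39 = 37475/106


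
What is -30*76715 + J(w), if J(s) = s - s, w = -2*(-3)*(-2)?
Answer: -2301450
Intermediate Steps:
w = -12 (w = 6*(-2) = -12)
J(s) = 0
-30*76715 + J(w) = -30*76715 + 0 = -2301450 + 0 = -2301450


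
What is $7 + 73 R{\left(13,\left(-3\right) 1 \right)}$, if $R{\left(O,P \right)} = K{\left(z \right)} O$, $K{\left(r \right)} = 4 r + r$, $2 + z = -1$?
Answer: $-14228$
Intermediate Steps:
$z = -3$ ($z = -2 - 1 = -3$)
$K{\left(r \right)} = 5 r$
$R{\left(O,P \right)} = - 15 O$ ($R{\left(O,P \right)} = 5 \left(-3\right) O = - 15 O$)
$7 + 73 R{\left(13,\left(-3\right) 1 \right)} = 7 + 73 \left(\left(-15\right) 13\right) = 7 + 73 \left(-195\right) = 7 - 14235 = -14228$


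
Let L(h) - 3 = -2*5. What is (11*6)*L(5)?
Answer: -462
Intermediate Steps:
L(h) = -7 (L(h) = 3 - 2*5 = 3 - 10 = -7)
(11*6)*L(5) = (11*6)*(-7) = 66*(-7) = -462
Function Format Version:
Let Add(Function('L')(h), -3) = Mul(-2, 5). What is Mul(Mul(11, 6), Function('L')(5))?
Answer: -462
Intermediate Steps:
Function('L')(h) = -7 (Function('L')(h) = Add(3, Mul(-2, 5)) = Add(3, -10) = -7)
Mul(Mul(11, 6), Function('L')(5)) = Mul(Mul(11, 6), -7) = Mul(66, -7) = -462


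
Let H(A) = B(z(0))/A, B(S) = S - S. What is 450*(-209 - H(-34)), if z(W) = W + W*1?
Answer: -94050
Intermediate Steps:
z(W) = 2*W (z(W) = W + W = 2*W)
B(S) = 0
H(A) = 0 (H(A) = 0/A = 0)
450*(-209 - H(-34)) = 450*(-209 - 1*0) = 450*(-209 + 0) = 450*(-209) = -94050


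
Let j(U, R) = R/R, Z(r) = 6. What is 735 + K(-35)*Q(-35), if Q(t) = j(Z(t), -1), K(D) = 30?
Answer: 765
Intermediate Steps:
j(U, R) = 1
Q(t) = 1
735 + K(-35)*Q(-35) = 735 + 30*1 = 735 + 30 = 765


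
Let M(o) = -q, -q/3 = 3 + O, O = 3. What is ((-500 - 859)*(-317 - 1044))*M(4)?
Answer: 33292782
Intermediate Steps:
q = -18 (q = -3*(3 + 3) = -3*6 = -18)
M(o) = 18 (M(o) = -1*(-18) = 18)
((-500 - 859)*(-317 - 1044))*M(4) = ((-500 - 859)*(-317 - 1044))*18 = -1359*(-1361)*18 = 1849599*18 = 33292782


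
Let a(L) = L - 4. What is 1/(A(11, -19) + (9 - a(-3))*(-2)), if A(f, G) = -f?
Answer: -1/43 ≈ -0.023256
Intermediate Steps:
a(L) = -4 + L
1/(A(11, -19) + (9 - a(-3))*(-2)) = 1/(-1*11 + (9 - (-4 - 3))*(-2)) = 1/(-11 + (9 - 1*(-7))*(-2)) = 1/(-11 + (9 + 7)*(-2)) = 1/(-11 + 16*(-2)) = 1/(-11 - 32) = 1/(-43) = -1/43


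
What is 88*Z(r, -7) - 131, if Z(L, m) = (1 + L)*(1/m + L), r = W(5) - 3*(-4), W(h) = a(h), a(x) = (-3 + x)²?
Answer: 165139/7 ≈ 23591.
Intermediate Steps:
W(h) = (-3 + h)²
r = 16 (r = (-3 + 5)² - 3*(-4) = 2² - 1*(-12) = 4 + 12 = 16)
Z(L, m) = (1 + L)*(L + 1/m)
88*Z(r, -7) - 131 = 88*((1 + 16 + 16*(-7)*(1 + 16))/(-7)) - 131 = 88*(-(1 + 16 + 16*(-7)*17)/7) - 131 = 88*(-(1 + 16 - 1904)/7) - 131 = 88*(-⅐*(-1887)) - 131 = 88*(1887/7) - 131 = 166056/7 - 131 = 165139/7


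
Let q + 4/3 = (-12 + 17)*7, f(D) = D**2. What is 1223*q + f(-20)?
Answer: 124723/3 ≈ 41574.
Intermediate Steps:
q = 101/3 (q = -4/3 + (-12 + 17)*7 = -4/3 + 5*7 = -4/3 + 35 = 101/3 ≈ 33.667)
1223*q + f(-20) = 1223*(101/3) + (-20)**2 = 123523/3 + 400 = 124723/3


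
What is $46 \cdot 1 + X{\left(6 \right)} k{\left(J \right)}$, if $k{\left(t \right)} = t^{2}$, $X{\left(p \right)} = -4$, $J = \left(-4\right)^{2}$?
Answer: $-978$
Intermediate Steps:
$J = 16$
$46 \cdot 1 + X{\left(6 \right)} k{\left(J \right)} = 46 \cdot 1 - 4 \cdot 16^{2} = 46 - 1024 = -978$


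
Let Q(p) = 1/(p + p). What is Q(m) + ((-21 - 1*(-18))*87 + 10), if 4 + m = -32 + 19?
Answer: -8535/34 ≈ -251.03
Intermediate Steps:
m = -17 (m = -4 + (-32 + 19) = -4 - 13 = -17)
Q(p) = 1/(2*p)
Q(m) + ((-21 - 1*(-18))*87 + 10) = (½)/(-17) + ((-21 - 1*(-18))*87 + 10) = (½)*(-1/17) + ((-21 + 18)*87 + 10) = -1/34 + (-3*87 + 10) = -1/34 + (-261 + 10) = -1/34 - 251 = -8535/34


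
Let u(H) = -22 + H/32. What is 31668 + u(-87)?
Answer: 1012585/32 ≈ 31643.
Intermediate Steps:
u(H) = -22 + H/32 (u(H) = -22 + H*(1/32) = -22 + H/32)
31668 + u(-87) = 31668 + (-22 + (1/32)*(-87)) = 31668 + (-22 - 87/32) = 31668 - 791/32 = 1012585/32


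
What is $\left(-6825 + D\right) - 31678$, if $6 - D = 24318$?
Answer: $-62815$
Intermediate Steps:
$D = -24312$ ($D = 6 - 24318 = -24312$)
$\left(-6825 + D\right) - 31678 = \left(-6825 - 24312\right) - 31678 = -31137 - 31678 = -62815$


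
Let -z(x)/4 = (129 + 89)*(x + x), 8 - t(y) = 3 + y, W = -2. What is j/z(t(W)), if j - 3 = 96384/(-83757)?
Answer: -51629/340835152 ≈ -0.00015148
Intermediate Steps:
t(y) = 5 - y (t(y) = 8 - (3 + y) = 8 + (-3 - y) = 5 - y)
z(x) = -1744*x (z(x) = -4*(129 + 89)*(x + x) = -872*2*x = -1744*x)
j = 51629/27919 (j = 3 + 96384/(-83757) = 3 + 96384*(-1/83757) = 3 - 32128/27919 = 51629/27919 ≈ 1.8492)
j/z(t(W)) = 51629/(27919*((-1744*(5 - 1*(-2))))) = 51629/(27919*((-1744*(5 + 2)))) = 51629/(27919*((-1744*7))) = (51629/27919)/(-12208) = (51629/27919)*(-1/12208) = -51629/340835152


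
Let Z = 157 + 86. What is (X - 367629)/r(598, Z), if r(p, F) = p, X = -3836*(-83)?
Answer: -49241/598 ≈ -82.343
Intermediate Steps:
Z = 243
X = 318388
(X - 367629)/r(598, Z) = (318388 - 367629)/598 = -49241*1/598 = -49241/598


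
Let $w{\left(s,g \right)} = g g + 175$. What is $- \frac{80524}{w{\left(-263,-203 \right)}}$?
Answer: $- \frac{20131}{10346} \approx -1.9458$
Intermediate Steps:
$w{\left(s,g \right)} = 175 + g^{2}$ ($w{\left(s,g \right)} = g^{2} + 175 = 175 + g^{2}$)
$- \frac{80524}{w{\left(-263,-203 \right)}} = - \frac{80524}{175 + \left(-203\right)^{2}} = - \frac{80524}{175 + 41209} = - \frac{80524}{41384} = \left(-80524\right) \frac{1}{41384} = - \frac{20131}{10346}$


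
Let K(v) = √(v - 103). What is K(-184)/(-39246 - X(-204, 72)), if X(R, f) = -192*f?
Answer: -I*√287/25422 ≈ -0.00066639*I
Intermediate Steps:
K(v) = √(-103 + v)
K(-184)/(-39246 - X(-204, 72)) = √(-103 - 184)/(-39246 - (-192)*72) = √(-287)/(-39246 - 1*(-13824)) = (I*√287)/(-39246 + 13824) = (I*√287)/(-25422) = (I*√287)*(-1/25422) = -I*√287/25422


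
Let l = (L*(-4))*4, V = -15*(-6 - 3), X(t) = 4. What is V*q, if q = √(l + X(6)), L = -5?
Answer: 270*√21 ≈ 1237.3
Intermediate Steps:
V = 135 (V = -15*(-9) = 135)
l = 80 (l = -5*(-4)*4 = 20*4 = 80)
q = 2*√21 (q = √(80 + 4) = √84 = 2*√21 ≈ 9.1651)
V*q = 135*(2*√21) = 270*√21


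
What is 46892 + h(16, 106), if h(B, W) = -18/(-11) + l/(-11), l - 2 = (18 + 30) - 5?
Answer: 515785/11 ≈ 46890.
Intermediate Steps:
l = 45 (l = 2 + ((18 + 30) - 5) = 2 + (48 - 5) = 2 + 43 = 45)
h(B, W) = -27/11 (h(B, W) = -18/(-11) + 45/(-11) = -18*(-1/11) + 45*(-1/11) = 18/11 - 45/11 = -27/11)
46892 + h(16, 106) = 46892 - 27/11 = 515785/11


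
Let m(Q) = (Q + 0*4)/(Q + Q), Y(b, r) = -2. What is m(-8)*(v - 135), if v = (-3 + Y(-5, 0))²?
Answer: -55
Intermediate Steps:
v = 25 (v = (-3 - 2)² = (-5)² = 25)
m(Q) = ½ (m(Q) = (Q + 0)/((2*Q)) = Q*(1/(2*Q)) = ½)
m(-8)*(v - 135) = (25 - 135)/2 = (½)*(-110) = -55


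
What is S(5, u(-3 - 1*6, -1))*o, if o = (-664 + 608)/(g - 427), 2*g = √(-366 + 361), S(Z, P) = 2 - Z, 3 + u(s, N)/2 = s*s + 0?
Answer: -95648/243107 - 112*I*√5/243107 ≈ -0.39344 - 0.0010302*I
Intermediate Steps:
u(s, N) = -6 + 2*s² (u(s, N) = -6 + 2*(s*s + 0) = -6 + 2*(s² + 0) = -6 + 2*s²)
g = I*√5/2 (g = √(-366 + 361)/2 = √(-5)/2 = (I*√5)/2 = I*√5/2 ≈ 1.118*I)
o = -56/(-427 + I*√5/2) (o = (-664 + 608)/(I*√5/2 - 427) = -56/(-427 + I*√5/2) ≈ 0.13115 + 0.00034339*I)
S(5, u(-3 - 1*6, -1))*o = (2 - 1*5)*(95648/729321 + 112*I*√5/729321) = (2 - 5)*(95648/729321 + 112*I*√5/729321) = -3*(95648/729321 + 112*I*√5/729321) = -95648/243107 - 112*I*√5/243107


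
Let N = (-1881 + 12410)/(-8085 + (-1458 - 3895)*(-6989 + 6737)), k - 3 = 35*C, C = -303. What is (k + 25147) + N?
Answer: 19502979224/1340871 ≈ 14545.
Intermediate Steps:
k = -10602 (k = 3 + 35*(-303) = 3 - 10605 = -10602)
N = 10529/1340871 (N = 10529/(-8085 - 5353*(-252)) = 10529/(-8085 + 1348956) = 10529/1340871 ≈ 0.0078524)
(k + 25147) + N = (-10602 + 25147) + 10529/1340871 = 14545 + 10529/1340871 = 19502979224/1340871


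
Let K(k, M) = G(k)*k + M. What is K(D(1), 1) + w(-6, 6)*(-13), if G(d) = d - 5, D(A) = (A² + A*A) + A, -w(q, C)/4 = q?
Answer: -317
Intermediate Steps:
w(q, C) = -4*q
D(A) = A + 2*A² (D(A) = (A² + A²) + A = 2*A² + A = A + 2*A²)
G(d) = -5 + d
K(k, M) = M + k*(-5 + k) (K(k, M) = (-5 + k)*k + M = k*(-5 + k) + M = M + k*(-5 + k))
K(D(1), 1) + w(-6, 6)*(-13) = (1 + (1*(1 + 2*1))*(-5 + 1*(1 + 2*1))) - 4*(-6)*(-13) = (1 + (1*(1 + 2))*(-5 + 1*(1 + 2))) + 24*(-13) = (1 + (1*3)*(-5 + 1*3)) - 312 = (1 + 3*(-5 + 3)) - 312 = (1 + 3*(-2)) - 312 = (1 - 6) - 312 = -5 - 312 = -317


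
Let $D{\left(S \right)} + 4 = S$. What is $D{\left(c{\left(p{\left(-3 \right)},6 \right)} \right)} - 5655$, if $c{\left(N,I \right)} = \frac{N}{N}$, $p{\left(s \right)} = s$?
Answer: $-5658$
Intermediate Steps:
$c{\left(N,I \right)} = 1$
$D{\left(S \right)} = -4 + S$
$D{\left(c{\left(p{\left(-3 \right)},6 \right)} \right)} - 5655 = \left(-4 + 1\right) - 5655 = -3 - 5655 = -5658$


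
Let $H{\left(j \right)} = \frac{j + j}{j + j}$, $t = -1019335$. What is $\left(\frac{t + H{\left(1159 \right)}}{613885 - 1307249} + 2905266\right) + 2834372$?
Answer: $\frac{1989829690783}{346682} \approx 5.7396 \cdot 10^{6}$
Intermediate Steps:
$H{\left(j \right)} = 1$ ($H{\left(j \right)} = \frac{2 j}{2 j} = 2 j \frac{1}{2 j} = 1$)
$\left(\frac{t + H{\left(1159 \right)}}{613885 - 1307249} + 2905266\right) + 2834372 = \left(\frac{-1019335 + 1}{613885 - 1307249} + 2905266\right) + 2834372 = \left(- \frac{1019334}{-693364} + 2905266\right) + 2834372 = \left(\left(-1019334\right) \left(- \frac{1}{693364}\right) + 2905266\right) + 2834372 = \left(\frac{509667}{346682} + 2905266\right) + 2834372 = \frac{1007203937079}{346682} + 2834372 = \frac{1989829690783}{346682}$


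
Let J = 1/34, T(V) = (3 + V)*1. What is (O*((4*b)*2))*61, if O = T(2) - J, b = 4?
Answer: 164944/17 ≈ 9702.6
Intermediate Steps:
T(V) = 3 + V
J = 1/34 ≈ 0.029412
O = 169/34 (O = (3 + 2) - 1*1/34 = 5 - 1/34 = 169/34 ≈ 4.9706)
(O*((4*b)*2))*61 = (169*((4*4)*2)/34)*61 = (169*(16*2)/34)*61 = ((169/34)*32)*61 = (2704/17)*61 = 164944/17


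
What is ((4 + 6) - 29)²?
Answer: 361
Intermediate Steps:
((4 + 6) - 29)² = (10 - 29)² = (-19)² = 361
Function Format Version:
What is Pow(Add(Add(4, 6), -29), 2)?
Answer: 361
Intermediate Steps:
Pow(Add(Add(4, 6), -29), 2) = Pow(Add(10, -29), 2) = Pow(-19, 2) = 361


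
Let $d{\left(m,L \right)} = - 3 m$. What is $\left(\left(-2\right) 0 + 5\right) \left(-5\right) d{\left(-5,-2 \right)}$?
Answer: $-375$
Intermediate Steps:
$\left(\left(-2\right) 0 + 5\right) \left(-5\right) d{\left(-5,-2 \right)} = \left(\left(-2\right) 0 + 5\right) \left(-5\right) \left(\left(-3\right) \left(-5\right)\right) = \left(0 + 5\right) \left(-5\right) 15 = 5 \left(-5\right) 15 = \left(-25\right) 15 = -375$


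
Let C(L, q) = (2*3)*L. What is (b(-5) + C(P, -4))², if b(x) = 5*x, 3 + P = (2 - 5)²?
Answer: 121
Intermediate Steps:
P = 6 (P = -3 + (2 - 5)² = -3 + (-3)² = -3 + 9 = 6)
C(L, q) = 6*L
(b(-5) + C(P, -4))² = (5*(-5) + 6*6)² = (-25 + 36)² = 11² = 121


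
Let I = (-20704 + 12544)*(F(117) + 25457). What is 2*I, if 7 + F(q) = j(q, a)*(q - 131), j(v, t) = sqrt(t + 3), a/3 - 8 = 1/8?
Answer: -415344000 + 57120*sqrt(438) ≈ -4.1415e+8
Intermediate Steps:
a = 195/8 (a = 24 + 3/8 = 195/8 ≈ 24.375)
j(v, t) = sqrt(3 + t)
F(q) = -7 + sqrt(438)*(-131 + q)/4 (F(q) = -7 + sqrt(3 + 195/8)*(q - 131) = -7 + sqrt(219/8)*(-131 + q) = -7 + (sqrt(438)/4)*(-131 + q) = -7 + sqrt(438)*(-131 + q)/4)
I = -207672000 + 28560*sqrt(438) (I = (-20704 + 12544)*((-7 - 131*sqrt(438)/4 + (1/4)*117*sqrt(438)) + 25457) = -8160*((-7 - 131*sqrt(438)/4 + 117*sqrt(438)/4) + 25457) = -8160*((-7 - 7*sqrt(438)/2) + 25457) = -8160*(25450 - 7*sqrt(438)/2) = -207672000 + 28560*sqrt(438) ≈ -2.0707e+8)
2*I = 2*(-207672000 + 28560*sqrt(438)) = -415344000 + 57120*sqrt(438)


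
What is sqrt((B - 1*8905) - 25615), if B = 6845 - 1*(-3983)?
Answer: 2*I*sqrt(5923) ≈ 153.92*I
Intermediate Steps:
B = 10828 (B = 6845 + 3983 = 10828)
sqrt((B - 1*8905) - 25615) = sqrt((10828 - 1*8905) - 25615) = sqrt((10828 - 8905) - 25615) = sqrt(1923 - 25615) = sqrt(-23692) = 2*I*sqrt(5923)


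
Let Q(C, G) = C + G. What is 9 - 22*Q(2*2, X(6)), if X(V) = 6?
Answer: -211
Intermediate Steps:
9 - 22*Q(2*2, X(6)) = 9 - 22*(2*2 + 6) = 9 - 22*(4 + 6) = 9 - 22*10 = 9 - 220 = -211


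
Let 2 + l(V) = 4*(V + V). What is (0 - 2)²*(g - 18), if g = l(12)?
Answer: 304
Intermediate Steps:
l(V) = -2 + 8*V (l(V) = -2 + 4*(V + V) = -2 + 4*(2*V) = -2 + 8*V)
g = 94 (g = -2 + 8*12 = -2 + 96 = 94)
(0 - 2)²*(g - 18) = (0 - 2)²*(94 - 18) = (-2)²*76 = 4*76 = 304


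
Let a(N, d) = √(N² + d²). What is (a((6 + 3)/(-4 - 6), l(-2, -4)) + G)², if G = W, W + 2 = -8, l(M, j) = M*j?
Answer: (100 - √6481)²/100 ≈ 3.8007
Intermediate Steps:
W = -10 (W = -2 - 8 = -10)
G = -10
(a((6 + 3)/(-4 - 6), l(-2, -4)) + G)² = (√(((6 + 3)/(-4 - 6))² + (-2*(-4))²) - 10)² = (√((9/(-10))² + 8²) - 10)² = (√((9*(-⅒))² + 64) - 10)² = (√((-9/10)² + 64) - 10)² = (√(81/100 + 64) - 10)² = (√(6481/100) - 10)² = (√6481/10 - 10)² = (-10 + √6481/10)²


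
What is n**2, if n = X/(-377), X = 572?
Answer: 1936/841 ≈ 2.3020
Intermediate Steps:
n = -44/29 (n = 572/(-377) = 572*(-1/377) = -44/29 ≈ -1.5172)
n**2 = (-44/29)**2 = 1936/841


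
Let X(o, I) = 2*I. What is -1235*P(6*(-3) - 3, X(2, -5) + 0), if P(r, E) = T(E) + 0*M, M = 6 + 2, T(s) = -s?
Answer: -12350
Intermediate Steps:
M = 8
P(r, E) = -E (P(r, E) = -E + 0*8 = -E + 0 = -E)
-1235*P(6*(-3) - 3, X(2, -5) + 0) = -(-1235)*(2*(-5) + 0) = -(-1235)*(-10 + 0) = -(-1235)*(-10) = -1235*10 = -12350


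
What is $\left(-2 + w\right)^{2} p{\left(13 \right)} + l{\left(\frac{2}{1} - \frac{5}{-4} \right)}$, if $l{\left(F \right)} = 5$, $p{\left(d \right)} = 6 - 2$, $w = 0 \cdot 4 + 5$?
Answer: $41$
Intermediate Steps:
$w = 5$ ($w = 0 + 5 = 5$)
$p{\left(d \right)} = 4$
$\left(-2 + w\right)^{2} p{\left(13 \right)} + l{\left(\frac{2}{1} - \frac{5}{-4} \right)} = \left(-2 + 5\right)^{2} \cdot 4 + 5 = 3^{2} \cdot 4 + 5 = 9 \cdot 4 + 5 = 36 + 5 = 41$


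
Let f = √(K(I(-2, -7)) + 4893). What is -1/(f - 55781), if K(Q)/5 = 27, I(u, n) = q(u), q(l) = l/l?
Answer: 55781/3111514933 + 2*√1257/3111514933 ≈ 1.7950e-5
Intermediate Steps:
q(l) = 1
I(u, n) = 1
K(Q) = 135 (K(Q) = 5*27 = 135)
f = 2*√1257 (f = √(135 + 4893) = √5028 = 2*√1257 ≈ 70.908)
-1/(f - 55781) = -1/(2*√1257 - 55781) = -1/(-55781 + 2*√1257)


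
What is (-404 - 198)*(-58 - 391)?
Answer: 270298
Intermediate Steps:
(-404 - 198)*(-58 - 391) = -602*(-449) = 270298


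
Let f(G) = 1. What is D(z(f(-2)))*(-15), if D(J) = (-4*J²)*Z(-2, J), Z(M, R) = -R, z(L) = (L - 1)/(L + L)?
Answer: 0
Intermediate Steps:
z(L) = (-1 + L)/(2*L) (z(L) = (-1 + L)/((2*L)) = (-1 + L)*(1/(2*L)) = (-1 + L)/(2*L))
D(J) = 4*J³ (D(J) = (-4*J²)*(-J) = 4*J³)
D(z(f(-2)))*(-15) = (4*((½)*(-1 + 1)/1)³)*(-15) = (4*((½)*1*0)³)*(-15) = (4*0³)*(-15) = (4*0)*(-15) = 0*(-15) = 0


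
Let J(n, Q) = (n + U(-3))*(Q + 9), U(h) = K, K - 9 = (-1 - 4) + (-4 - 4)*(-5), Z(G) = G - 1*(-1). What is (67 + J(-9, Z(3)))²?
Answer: 272484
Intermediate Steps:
Z(G) = 1 + G (Z(G) = G + 1 = 1 + G)
K = 44 (K = 9 + ((-1 - 4) + (-4 - 4)*(-5)) = 9 + (-5 - 8*(-5)) = 9 + (-5 + 40) = 9 + 35 = 44)
U(h) = 44
J(n, Q) = (9 + Q)*(44 + n) (J(n, Q) = (n + 44)*(Q + 9) = (44 + n)*(9 + Q) = (9 + Q)*(44 + n))
(67 + J(-9, Z(3)))² = (67 + (396 + 9*(-9) + 44*(1 + 3) + (1 + 3)*(-9)))² = (67 + (396 - 81 + 44*4 + 4*(-9)))² = (67 + (396 - 81 + 176 - 36))² = (67 + 455)² = 522² = 272484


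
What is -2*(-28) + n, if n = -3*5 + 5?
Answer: 46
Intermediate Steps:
n = -10 (n = -15 + 5 = -10)
-2*(-28) + n = -2*(-28) - 10 = 56 - 10 = 46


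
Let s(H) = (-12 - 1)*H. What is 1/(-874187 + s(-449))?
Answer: -1/868350 ≈ -1.1516e-6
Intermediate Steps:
s(H) = -13*H
1/(-874187 + s(-449)) = 1/(-874187 - 13*(-449)) = 1/(-874187 + 5837) = 1/(-868350) = -1/868350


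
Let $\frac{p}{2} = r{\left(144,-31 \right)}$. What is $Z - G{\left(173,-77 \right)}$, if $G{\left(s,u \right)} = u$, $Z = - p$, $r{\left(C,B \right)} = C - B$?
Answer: $-273$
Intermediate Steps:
$p = 350$ ($p = 2 \left(144 - -31\right) = 2 \left(144 + 31\right) = 2 \cdot 175 = 350$)
$Z = -350$ ($Z = \left(-1\right) 350 = -350$)
$Z - G{\left(173,-77 \right)} = -350 - -77 = -350 + 77 = -273$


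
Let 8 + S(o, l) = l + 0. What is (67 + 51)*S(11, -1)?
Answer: -1062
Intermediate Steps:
S(o, l) = -8 + l (S(o, l) = -8 + (l + 0) = -8 + l)
(67 + 51)*S(11, -1) = (67 + 51)*(-8 - 1) = 118*(-9) = -1062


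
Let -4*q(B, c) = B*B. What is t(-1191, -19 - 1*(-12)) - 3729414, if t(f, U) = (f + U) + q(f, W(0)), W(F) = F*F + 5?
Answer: -16340929/4 ≈ -4.0852e+6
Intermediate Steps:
W(F) = 5 + F² (W(F) = F² + 5 = 5 + F²)
q(B, c) = -B²/4 (q(B, c) = -B*B/4 = -B²/4)
t(f, U) = U + f - f²/4 (t(f, U) = (f + U) - f²/4 = (U + f) - f²/4 = U + f - f²/4)
t(-1191, -19 - 1*(-12)) - 3729414 = ((-19 - 1*(-12)) - 1191 - ¼*(-1191)²) - 3729414 = ((-19 + 12) - 1191 - ¼*1418481) - 3729414 = (-7 - 1191 - 1418481/4) - 3729414 = -1423273/4 - 3729414 = -16340929/4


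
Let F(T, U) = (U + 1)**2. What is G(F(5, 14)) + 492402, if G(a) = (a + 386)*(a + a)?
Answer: 767352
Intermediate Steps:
F(T, U) = (1 + U)**2
G(a) = 2*a*(386 + a) (G(a) = (386 + a)*(2*a) = 2*a*(386 + a))
G(F(5, 14)) + 492402 = 2*(1 + 14)**2*(386 + (1 + 14)**2) + 492402 = 2*15**2*(386 + 15**2) + 492402 = 2*225*(386 + 225) + 492402 = 2*225*611 + 492402 = 274950 + 492402 = 767352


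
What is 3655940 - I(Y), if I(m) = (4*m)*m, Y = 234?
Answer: 3436916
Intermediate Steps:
I(m) = 4*m**2
3655940 - I(Y) = 3655940 - 4*234**2 = 3655940 - 4*54756 = 3655940 - 1*219024 = 3655940 - 219024 = 3436916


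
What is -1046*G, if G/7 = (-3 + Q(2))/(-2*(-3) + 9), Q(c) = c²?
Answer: -7322/15 ≈ -488.13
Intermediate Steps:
G = 7/15 (G = 7*((-3 + 2²)/(-2*(-3) + 9)) = 7*((-3 + 4)/(6 + 9)) = 7*(1/15) = 7/15 ≈ 0.46667)
-1046*G = -1046*7/15 = -7322/15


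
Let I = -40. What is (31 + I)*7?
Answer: -63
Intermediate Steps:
(31 + I)*7 = (31 - 40)*7 = -9*7 = -63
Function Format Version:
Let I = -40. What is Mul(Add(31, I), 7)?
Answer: -63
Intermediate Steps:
Mul(Add(31, I), 7) = Mul(Add(31, -40), 7) = Mul(-9, 7) = -63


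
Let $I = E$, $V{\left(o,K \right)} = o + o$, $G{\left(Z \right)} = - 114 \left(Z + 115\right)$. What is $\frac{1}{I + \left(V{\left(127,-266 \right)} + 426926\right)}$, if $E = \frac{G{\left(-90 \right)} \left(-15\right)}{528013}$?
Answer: $\frac{528013}{225556636090} \approx 2.3409 \cdot 10^{-6}$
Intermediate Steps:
$G{\left(Z \right)} = -13110 - 114 Z$ ($G{\left(Z \right)} = - 114 \left(115 + Z\right) = -13110 - 114 Z$)
$V{\left(o,K \right)} = 2 o$
$E = \frac{42750}{528013}$ ($E = \frac{\left(-13110 - -10260\right) \left(-15\right)}{528013} = \left(-13110 + 10260\right) \left(-15\right) \frac{1}{528013} = \left(-2850\right) \left(-15\right) \frac{1}{528013} = 42750 \cdot \frac{1}{528013} = \frac{42750}{528013} \approx 0.080964$)
$I = \frac{42750}{528013} \approx 0.080964$
$\frac{1}{I + \left(V{\left(127,-266 \right)} + 426926\right)} = \frac{1}{\frac{42750}{528013} + \left(2 \cdot 127 + 426926\right)} = \frac{1}{\frac{42750}{528013} + \left(254 + 426926\right)} = \frac{1}{\frac{42750}{528013} + 427180} = \frac{1}{\frac{225556636090}{528013}} = \frac{528013}{225556636090}$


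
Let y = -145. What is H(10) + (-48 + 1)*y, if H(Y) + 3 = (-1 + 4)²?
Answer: 6821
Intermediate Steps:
H(Y) = 6 (H(Y) = -3 + (-1 + 4)² = -3 + 3² = -3 + 9 = 6)
H(10) + (-48 + 1)*y = 6 + (-48 + 1)*(-145) = 6 - 47*(-145) = 6 + 6815 = 6821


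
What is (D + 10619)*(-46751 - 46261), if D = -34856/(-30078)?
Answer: -4951852505276/5013 ≈ -9.8780e+8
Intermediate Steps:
D = 17428/15039 (D = -34856*(-1/30078) = 17428/15039 ≈ 1.1589)
(D + 10619)*(-46751 - 46261) = (17428/15039 + 10619)*(-46751 - 46261) = (159716569/15039)*(-93012) = -4951852505276/5013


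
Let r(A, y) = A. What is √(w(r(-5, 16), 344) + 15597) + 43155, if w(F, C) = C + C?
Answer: 43155 + √16285 ≈ 43283.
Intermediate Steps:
w(F, C) = 2*C
√(w(r(-5, 16), 344) + 15597) + 43155 = √(2*344 + 15597) + 43155 = √(688 + 15597) + 43155 = √16285 + 43155 = 43155 + √16285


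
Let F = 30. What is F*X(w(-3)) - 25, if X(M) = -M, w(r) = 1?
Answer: -55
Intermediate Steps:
F*X(w(-3)) - 25 = 30*(-1*1) - 25 = 30*(-1) - 25 = -30 - 25 = -55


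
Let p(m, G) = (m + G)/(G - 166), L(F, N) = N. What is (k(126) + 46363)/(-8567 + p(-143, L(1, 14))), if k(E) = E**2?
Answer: -9460328/1302055 ≈ -7.2657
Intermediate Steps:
p(m, G) = (G + m)/(-166 + G)
(k(126) + 46363)/(-8567 + p(-143, L(1, 14))) = (126**2 + 46363)/(-8567 + (14 - 143)/(-166 + 14)) = (15876 + 46363)/(-8567 - 129/(-152)) = 62239/(-8567 - 1/152*(-129)) = 62239/(-8567 + 129/152) = 62239/(-1302055/152) = 62239*(-152/1302055) = -9460328/1302055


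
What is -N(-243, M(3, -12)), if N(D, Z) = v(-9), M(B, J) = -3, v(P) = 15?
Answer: -15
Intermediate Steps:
N(D, Z) = 15
-N(-243, M(3, -12)) = -1*15 = -15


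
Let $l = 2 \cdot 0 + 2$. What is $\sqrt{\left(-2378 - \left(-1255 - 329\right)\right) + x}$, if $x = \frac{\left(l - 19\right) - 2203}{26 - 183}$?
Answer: $\frac{i \sqrt{19222766}}{157} \approx 27.926 i$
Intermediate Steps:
$l = 2$ ($l = 0 + 2 = 2$)
$x = \frac{2220}{157}$ ($x = \frac{\left(2 - 19\right) - 2203}{26 - 183} = \frac{\left(2 - 19\right) - 2203}{-157} = \left(-17 - 2203\right) \left(- \frac{1}{157}\right) = \left(-2220\right) \left(- \frac{1}{157}\right) = \frac{2220}{157} \approx 14.14$)
$\sqrt{\left(-2378 - \left(-1255 - 329\right)\right) + x} = \sqrt{\left(-2378 - \left(-1255 - 329\right)\right) + \frac{2220}{157}} = \sqrt{\left(-2378 - -1584\right) + \frac{2220}{157}} = \sqrt{\left(-2378 + 1584\right) + \frac{2220}{157}} = \sqrt{-794 + \frac{2220}{157}} = \sqrt{- \frac{122438}{157}} = \frac{i \sqrt{19222766}}{157}$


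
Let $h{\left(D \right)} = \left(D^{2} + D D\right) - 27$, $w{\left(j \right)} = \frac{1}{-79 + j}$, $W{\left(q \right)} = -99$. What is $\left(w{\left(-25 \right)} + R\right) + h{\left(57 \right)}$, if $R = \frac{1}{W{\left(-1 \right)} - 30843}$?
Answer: $\frac{10411719941}{1608984} \approx 6471.0$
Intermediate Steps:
$h{\left(D \right)} = -27 + 2 D^{2}$ ($h{\left(D \right)} = \left(D^{2} + D^{2}\right) - 27 = 2 D^{2} - 27 = -27 + 2 D^{2}$)
$R = - \frac{1}{30942}$ ($R = \frac{1}{-99 - 30843} = \frac{1}{-30942} = - \frac{1}{30942} \approx -3.2319 \cdot 10^{-5}$)
$\left(w{\left(-25 \right)} + R\right) + h{\left(57 \right)} = \left(\frac{1}{-79 - 25} - \frac{1}{30942}\right) - \left(27 - 2 \cdot 57^{2}\right) = \left(\frac{1}{-104} - \frac{1}{30942}\right) + \left(-27 + 2 \cdot 3249\right) = \left(- \frac{1}{104} - \frac{1}{30942}\right) + \left(-27 + 6498\right) = - \frac{15523}{1608984} + 6471 = \frac{10411719941}{1608984}$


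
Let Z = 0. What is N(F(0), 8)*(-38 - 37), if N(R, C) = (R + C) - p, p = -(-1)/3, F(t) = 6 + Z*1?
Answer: -1025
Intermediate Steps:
F(t) = 6 (F(t) = 6 + 0*1 = 6 + 0 = 6)
p = ⅓ (p = -(-1)/3 = -1*(-⅓) = ⅓ ≈ 0.33333)
N(R, C) = -⅓ + C + R (N(R, C) = (R + C) - 1*⅓ = (C + R) - ⅓ = -⅓ + C + R)
N(F(0), 8)*(-38 - 37) = (-⅓ + 8 + 6)*(-38 - 37) = (41/3)*(-75) = -1025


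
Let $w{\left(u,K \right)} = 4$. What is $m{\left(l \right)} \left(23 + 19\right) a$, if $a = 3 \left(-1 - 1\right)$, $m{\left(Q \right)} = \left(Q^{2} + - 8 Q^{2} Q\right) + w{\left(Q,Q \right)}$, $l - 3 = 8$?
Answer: $2651796$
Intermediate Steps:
$l = 11$ ($l = 3 + 8 = 11$)
$m{\left(Q \right)} = 4 + Q^{2} - 8 Q^{3}$ ($m{\left(Q \right)} = \left(Q^{2} + - 8 Q^{2} Q\right) + 4 = \left(Q^{2} - 8 Q^{3}\right) + 4 = 4 + Q^{2} - 8 Q^{3}$)
$a = -6$ ($a = 3 \left(-2\right) = -6$)
$m{\left(l \right)} \left(23 + 19\right) a = \left(4 + 11^{2} - 8 \cdot 11^{3}\right) \left(23 + 19\right) \left(-6\right) = \left(4 + 121 - 10648\right) 42 \left(-6\right) = \left(-10523\right) 42 \left(-6\right) = \left(-441966\right) \left(-6\right) = 2651796$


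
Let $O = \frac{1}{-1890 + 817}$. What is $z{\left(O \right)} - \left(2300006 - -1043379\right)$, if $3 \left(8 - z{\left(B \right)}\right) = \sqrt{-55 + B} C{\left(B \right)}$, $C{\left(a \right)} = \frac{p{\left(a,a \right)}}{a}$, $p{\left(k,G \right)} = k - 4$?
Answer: $-3343377 - \frac{2862 i \sqrt{15831042}}{1073} \approx -3.3434 \cdot 10^{6} - 10613.0 i$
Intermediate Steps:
$p{\left(k,G \right)} = -4 + k$
$C{\left(a \right)} = \frac{-4 + a}{a}$
$O = - \frac{1}{1073}$ ($O = \frac{1}{-1073} = - \frac{1}{1073} \approx -0.00093197$)
$z{\left(B \right)} = 8 - \frac{\sqrt{-55 + B} \left(-4 + B\right)}{3 B}$ ($z{\left(B \right)} = 8 - \frac{\sqrt{-55 + B} \frac{-4 + B}{B}}{3} = 8 - \frac{\frac{1}{B} \sqrt{-55 + B} \left(-4 + B\right)}{3} = 8 - \frac{\sqrt{-55 + B} \left(-4 + B\right)}{3 B}$)
$z{\left(O \right)} - \left(2300006 - -1043379\right) = \frac{24 \left(- \frac{1}{1073}\right) + \sqrt{-55 - \frac{1}{1073}} \left(4 - - \frac{1}{1073}\right)}{3 \left(- \frac{1}{1073}\right)} - \left(2300006 - -1043379\right) = \frac{1}{3} \left(-1073\right) \left(- \frac{24}{1073} + \sqrt{- \frac{59016}{1073}} \left(4 + \frac{1}{1073}\right)\right) - \left(2300006 + 1043379\right) = \frac{1}{3} \left(-1073\right) \left(- \frac{24}{1073} + \frac{2 i \sqrt{15831042}}{1073} \cdot \frac{4293}{1073}\right) - 3343385 = \frac{1}{3} \left(-1073\right) \left(- \frac{24}{1073} + \frac{8586 i \sqrt{15831042}}{1151329}\right) - 3343385 = \left(8 - \frac{2862 i \sqrt{15831042}}{1073}\right) - 3343385 = -3343377 - \frac{2862 i \sqrt{15831042}}{1073}$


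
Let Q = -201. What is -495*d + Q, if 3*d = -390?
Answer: 64149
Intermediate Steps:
d = -130 (d = (⅓)*(-390) = -130)
-495*d + Q = -495*(-130) - 201 = 64350 - 201 = 64149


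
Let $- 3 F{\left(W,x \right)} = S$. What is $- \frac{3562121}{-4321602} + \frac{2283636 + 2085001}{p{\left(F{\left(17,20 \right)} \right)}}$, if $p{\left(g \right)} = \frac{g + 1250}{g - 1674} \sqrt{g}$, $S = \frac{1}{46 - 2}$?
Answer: $\frac{3562121}{4321602} + \frac{1930666698506 i \sqrt{33}}{164999} \approx 0.82426 + 6.7218 \cdot 10^{7} i$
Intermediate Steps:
$S = \frac{1}{44} \approx 0.022727$
$F{\left(W,x \right)} = - \frac{1}{132}$ ($F{\left(W,x \right)} = \left(- \frac{1}{3}\right) \frac{1}{44} = - \frac{1}{132}$)
$p{\left(g \right)} = \frac{\sqrt{g} \left(1250 + g\right)}{-1674 + g}$ ($p{\left(g \right)} = \frac{1250 + g}{-1674 + g} \sqrt{g} = \frac{\sqrt{g} \left(1250 + g\right)}{-1674 + g}$)
$- \frac{3562121}{-4321602} + \frac{2283636 + 2085001}{p{\left(F{\left(17,20 \right)} \right)}} = - \frac{3562121}{-4321602} + \frac{2283636 + 2085001}{\sqrt{- \frac{1}{132}} \frac{1}{-1674 - \frac{1}{132}} \left(1250 - \frac{1}{132}\right)} = \left(-3562121\right) \left(- \frac{1}{4321602}\right) + \frac{4368637}{\frac{i \sqrt{33}}{66} \frac{1}{- \frac{220969}{132}} \cdot \frac{164999}{132}} = \frac{3562121}{4321602} + \frac{4368637}{\frac{i \sqrt{33}}{66} \left(- \frac{132}{220969}\right) \frac{164999}{132}} = \frac{3562121}{4321602} + \frac{4368637}{\left(- \frac{164999}{14583954}\right) i \sqrt{33}} = \frac{3562121}{4321602} + 4368637 \frac{441938 i \sqrt{33}}{164999} = \frac{3562121}{4321602} + \frac{1930666698506 i \sqrt{33}}{164999}$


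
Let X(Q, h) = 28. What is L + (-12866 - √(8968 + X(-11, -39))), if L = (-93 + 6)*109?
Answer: -22349 - 2*√2249 ≈ -22444.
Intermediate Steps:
L = -9483 (L = -87*109 = -9483)
L + (-12866 - √(8968 + X(-11, -39))) = -9483 + (-12866 - √(8968 + 28)) = -9483 + (-12866 - √8996) = -9483 + (-12866 - 2*√2249) = -22349 - 2*√2249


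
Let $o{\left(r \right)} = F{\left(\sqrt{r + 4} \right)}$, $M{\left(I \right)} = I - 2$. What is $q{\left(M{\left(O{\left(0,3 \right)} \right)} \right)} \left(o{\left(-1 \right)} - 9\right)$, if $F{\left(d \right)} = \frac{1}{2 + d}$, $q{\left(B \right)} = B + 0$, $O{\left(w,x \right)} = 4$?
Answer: $-14 - 2 \sqrt{3} \approx -17.464$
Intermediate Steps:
$M{\left(I \right)} = -2 + I$ ($M{\left(I \right)} = I - 2 = -2 + I$)
$q{\left(B \right)} = B$
$o{\left(r \right)} = \frac{1}{2 + \sqrt{4 + r}}$ ($o{\left(r \right)} = \frac{1}{2 + \sqrt{r + 4}} = \frac{1}{2 + \sqrt{4 + r}}$)
$q{\left(M{\left(O{\left(0,3 \right)} \right)} \right)} \left(o{\left(-1 \right)} - 9\right) = \left(-2 + 4\right) \left(\frac{1}{2 + \sqrt{4 - 1}} - 9\right) = 2 \left(\frac{1}{2 + \sqrt{3}} - 9\right) = 2 \left(-9 + \frac{1}{2 + \sqrt{3}}\right) = -18 + \frac{2}{2 + \sqrt{3}}$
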